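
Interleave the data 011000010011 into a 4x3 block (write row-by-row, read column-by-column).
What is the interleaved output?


Matrix:
  011
  000
  010
  011
Read columns: 000010111001

000010111001


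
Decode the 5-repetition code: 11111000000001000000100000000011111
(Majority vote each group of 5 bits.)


Groups: 11111, 00000, 00010, 00000, 10000, 00000, 11111
Majority votes: 1000001

1000001


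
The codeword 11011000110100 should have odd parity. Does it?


Number of 1s: 7

Yes, parity is correct (7 ones)


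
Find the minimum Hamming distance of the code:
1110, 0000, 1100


Comparing all pairs, minimum distance: 1
Can detect 0 errors, correct 0 errors

1


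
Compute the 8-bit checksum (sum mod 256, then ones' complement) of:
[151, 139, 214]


Sum = 504 mod 256 = 248
Complement = 7

7


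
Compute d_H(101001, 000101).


XOR: 101100
Count of 1s: 3

3


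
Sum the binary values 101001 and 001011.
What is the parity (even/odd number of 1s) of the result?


101001 = 41
001011 = 11
Sum = 52 = 110100
1s count = 3

odd parity (3 ones in 110100)


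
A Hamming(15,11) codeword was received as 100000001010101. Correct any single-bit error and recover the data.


Syndrome = 1: error at position 1

Data: 00001010101 (corrected bit 1)


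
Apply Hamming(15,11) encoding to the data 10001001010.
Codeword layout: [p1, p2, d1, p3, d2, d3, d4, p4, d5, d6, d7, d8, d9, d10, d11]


Parity bits: p1=0, p2=0, p3=0, p4=1

001000011001010


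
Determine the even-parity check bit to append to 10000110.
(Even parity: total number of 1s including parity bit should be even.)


Number of 1s in data: 3
Parity bit: 1

1


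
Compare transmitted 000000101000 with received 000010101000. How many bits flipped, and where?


XOR: 000010000000

1 error(s) at position(s): 4


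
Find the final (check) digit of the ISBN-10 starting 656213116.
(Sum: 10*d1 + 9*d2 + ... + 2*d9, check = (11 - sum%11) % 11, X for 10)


Weighted sum: 207
207 mod 11 = 9

Check digit: 2


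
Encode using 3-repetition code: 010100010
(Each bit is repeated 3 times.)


Each bit -> 3 copies

000111000111000000000111000


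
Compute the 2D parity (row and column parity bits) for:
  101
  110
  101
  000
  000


Row parities: 00000
Column parities: 110

Row P: 00000, Col P: 110, Corner: 0


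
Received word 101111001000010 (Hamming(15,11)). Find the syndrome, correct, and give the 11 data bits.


Syndrome = 2: error at position 2

Data: 11101000010 (corrected bit 2)


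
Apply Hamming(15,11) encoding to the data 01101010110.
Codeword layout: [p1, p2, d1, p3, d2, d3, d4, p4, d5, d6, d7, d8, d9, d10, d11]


Parity bits: p1=0, p2=1, p3=0, p4=0

010011001010110


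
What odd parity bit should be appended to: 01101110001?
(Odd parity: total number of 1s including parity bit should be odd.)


Number of 1s in data: 6
Parity bit: 1

1


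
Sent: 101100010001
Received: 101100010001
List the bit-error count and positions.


XOR: 000000000000

0 errors (received matches sent)


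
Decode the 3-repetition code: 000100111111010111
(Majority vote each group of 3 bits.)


Groups: 000, 100, 111, 111, 010, 111
Majority votes: 001101

001101


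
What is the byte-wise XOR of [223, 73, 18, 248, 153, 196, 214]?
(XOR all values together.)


XOR chain: 223 ^ 73 ^ 18 ^ 248 ^ 153 ^ 196 ^ 214 = 247

247


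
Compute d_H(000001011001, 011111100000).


XOR: 011110111001
Count of 1s: 8

8


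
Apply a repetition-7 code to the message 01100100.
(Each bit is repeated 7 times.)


Each bit -> 7 copies

00000001111111111111100000000000000111111100000000000000


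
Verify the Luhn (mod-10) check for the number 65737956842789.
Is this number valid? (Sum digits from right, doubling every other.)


Luhn sum = 75
75 mod 10 = 5

Invalid (Luhn sum mod 10 = 5)


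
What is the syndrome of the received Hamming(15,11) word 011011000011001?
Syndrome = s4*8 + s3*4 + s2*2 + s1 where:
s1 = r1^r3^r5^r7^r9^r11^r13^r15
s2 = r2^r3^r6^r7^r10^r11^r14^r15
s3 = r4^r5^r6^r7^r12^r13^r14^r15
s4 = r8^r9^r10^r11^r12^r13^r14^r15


s1=0, s2=1, s3=0, s4=1

Syndrome = 10 (error at position 10)


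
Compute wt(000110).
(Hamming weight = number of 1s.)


Counting 1s in 000110

2


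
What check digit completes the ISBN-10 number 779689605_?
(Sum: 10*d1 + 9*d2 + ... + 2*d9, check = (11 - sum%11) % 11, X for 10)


Weighted sum: 374
374 mod 11 = 0

Check digit: 0


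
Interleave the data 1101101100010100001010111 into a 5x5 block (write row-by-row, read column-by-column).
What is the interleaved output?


Matrix:
  11011
  01100
  01010
  00010
  10111
Read columns: 1000111100010011011110001

1000111100010011011110001


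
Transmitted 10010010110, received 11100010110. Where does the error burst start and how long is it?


XOR: 01110000000

Burst at position 1, length 3


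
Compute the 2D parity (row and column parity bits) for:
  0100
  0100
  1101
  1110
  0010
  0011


Row parities: 111110
Column parities: 0010

Row P: 111110, Col P: 0010, Corner: 1


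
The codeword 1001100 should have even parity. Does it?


Number of 1s: 3

No, parity error (3 ones)


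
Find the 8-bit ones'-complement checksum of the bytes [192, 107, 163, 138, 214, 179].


Sum = 993 mod 256 = 225
Complement = 30

30


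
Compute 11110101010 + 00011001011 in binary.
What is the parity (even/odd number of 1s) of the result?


11110101010 = 1962
00011001011 = 203
Sum = 2165 = 100001110101
1s count = 6

even parity (6 ones in 100001110101)


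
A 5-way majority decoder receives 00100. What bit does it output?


Ones: 1 out of 5
Threshold: 3

0 (1/5 voted 1)


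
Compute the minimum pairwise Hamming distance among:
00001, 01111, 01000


Comparing all pairs, minimum distance: 2
Can detect 1 errors, correct 0 errors

2


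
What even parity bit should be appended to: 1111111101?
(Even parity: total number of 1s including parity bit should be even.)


Number of 1s in data: 9
Parity bit: 1

1


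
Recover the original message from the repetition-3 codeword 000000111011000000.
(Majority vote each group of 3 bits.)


Groups: 000, 000, 111, 011, 000, 000
Majority votes: 001100

001100


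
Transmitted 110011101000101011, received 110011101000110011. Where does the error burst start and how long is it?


XOR: 000000000000011000

Burst at position 13, length 2


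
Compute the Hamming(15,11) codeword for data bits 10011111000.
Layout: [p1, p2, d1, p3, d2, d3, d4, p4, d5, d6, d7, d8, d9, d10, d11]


Parity bits: p1=0, p2=0, p3=0, p4=0

001000101111000


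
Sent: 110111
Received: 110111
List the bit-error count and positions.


XOR: 000000

0 errors (received matches sent)


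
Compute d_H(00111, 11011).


XOR: 11100
Count of 1s: 3

3


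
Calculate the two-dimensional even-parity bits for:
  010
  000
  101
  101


Row parities: 1000
Column parities: 010

Row P: 1000, Col P: 010, Corner: 1


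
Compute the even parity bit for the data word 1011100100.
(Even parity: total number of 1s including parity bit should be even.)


Number of 1s in data: 5
Parity bit: 1

1


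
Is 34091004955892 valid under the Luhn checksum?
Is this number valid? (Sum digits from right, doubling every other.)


Luhn sum = 59
59 mod 10 = 9

Invalid (Luhn sum mod 10 = 9)


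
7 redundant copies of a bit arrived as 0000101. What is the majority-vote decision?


Ones: 2 out of 7
Threshold: 4

0 (2/7 voted 1)


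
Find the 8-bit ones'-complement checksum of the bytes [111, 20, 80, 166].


Sum = 377 mod 256 = 121
Complement = 134

134


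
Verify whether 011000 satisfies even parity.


Number of 1s: 2

Yes, parity is correct (2 ones)


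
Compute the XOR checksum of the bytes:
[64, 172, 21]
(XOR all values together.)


XOR chain: 64 ^ 172 ^ 21 = 249

249


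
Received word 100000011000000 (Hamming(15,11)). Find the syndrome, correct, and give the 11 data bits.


Syndrome = 0: no error detected

Data: 00001000000 (no errors)


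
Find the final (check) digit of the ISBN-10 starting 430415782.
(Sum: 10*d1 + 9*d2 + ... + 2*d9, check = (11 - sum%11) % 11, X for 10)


Weighted sum: 182
182 mod 11 = 6

Check digit: 5


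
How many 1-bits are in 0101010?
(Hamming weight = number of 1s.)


Counting 1s in 0101010

3


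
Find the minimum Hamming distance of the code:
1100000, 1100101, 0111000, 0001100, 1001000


Comparing all pairs, minimum distance: 2
Can detect 1 errors, correct 0 errors

2


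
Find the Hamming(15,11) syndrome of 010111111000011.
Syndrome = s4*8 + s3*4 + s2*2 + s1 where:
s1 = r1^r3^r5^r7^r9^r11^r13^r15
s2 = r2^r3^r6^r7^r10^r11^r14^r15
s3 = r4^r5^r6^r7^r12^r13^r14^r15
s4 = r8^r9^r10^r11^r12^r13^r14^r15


s1=0, s2=1, s3=0, s4=0

Syndrome = 2 (error at position 2)


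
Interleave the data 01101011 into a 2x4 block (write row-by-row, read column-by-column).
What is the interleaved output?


Matrix:
  0110
  1011
Read columns: 01101101

01101101


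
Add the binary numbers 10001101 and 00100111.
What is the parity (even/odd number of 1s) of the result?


10001101 = 141
00100111 = 39
Sum = 180 = 10110100
1s count = 4

even parity (4 ones in 10110100)


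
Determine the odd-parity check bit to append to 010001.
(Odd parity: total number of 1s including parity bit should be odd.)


Number of 1s in data: 2
Parity bit: 1

1


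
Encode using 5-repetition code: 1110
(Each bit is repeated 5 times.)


Each bit -> 5 copies

11111111111111100000


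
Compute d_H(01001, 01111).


XOR: 00110
Count of 1s: 2

2


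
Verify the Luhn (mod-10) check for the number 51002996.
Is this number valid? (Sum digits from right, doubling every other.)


Luhn sum = 30
30 mod 10 = 0

Valid (Luhn sum mod 10 = 0)


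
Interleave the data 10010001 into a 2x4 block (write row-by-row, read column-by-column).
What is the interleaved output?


Matrix:
  1001
  0001
Read columns: 10000011

10000011


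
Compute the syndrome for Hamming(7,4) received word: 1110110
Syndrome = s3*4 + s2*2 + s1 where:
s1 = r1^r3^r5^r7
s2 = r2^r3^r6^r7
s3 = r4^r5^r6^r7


s1=1, s2=1, s3=0

Syndrome = 3 (error at position 3)


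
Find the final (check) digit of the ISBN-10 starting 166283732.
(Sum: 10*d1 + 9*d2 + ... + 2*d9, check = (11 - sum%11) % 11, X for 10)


Weighted sum: 230
230 mod 11 = 10

Check digit: 1


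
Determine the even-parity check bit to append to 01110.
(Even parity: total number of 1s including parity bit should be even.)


Number of 1s in data: 3
Parity bit: 1

1


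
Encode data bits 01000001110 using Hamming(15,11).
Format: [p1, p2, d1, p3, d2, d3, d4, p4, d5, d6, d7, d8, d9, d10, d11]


Parity bits: p1=0, p2=1, p3=0, p4=1

010010010001110


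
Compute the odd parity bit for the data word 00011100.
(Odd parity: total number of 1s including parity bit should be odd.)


Number of 1s in data: 3
Parity bit: 0

0


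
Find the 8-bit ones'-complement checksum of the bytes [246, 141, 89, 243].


Sum = 719 mod 256 = 207
Complement = 48

48


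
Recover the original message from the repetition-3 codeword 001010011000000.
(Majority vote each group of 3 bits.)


Groups: 001, 010, 011, 000, 000
Majority votes: 00100

00100


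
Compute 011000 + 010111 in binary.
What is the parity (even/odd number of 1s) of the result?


011000 = 24
010111 = 23
Sum = 47 = 101111
1s count = 5

odd parity (5 ones in 101111)


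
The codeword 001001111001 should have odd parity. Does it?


Number of 1s: 6

No, parity error (6 ones)


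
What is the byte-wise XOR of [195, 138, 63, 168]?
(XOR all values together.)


XOR chain: 195 ^ 138 ^ 63 ^ 168 = 222

222


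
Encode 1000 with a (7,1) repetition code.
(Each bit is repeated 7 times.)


Each bit -> 7 copies

1111111000000000000000000000


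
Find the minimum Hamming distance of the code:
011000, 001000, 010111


Comparing all pairs, minimum distance: 1
Can detect 0 errors, correct 0 errors

1


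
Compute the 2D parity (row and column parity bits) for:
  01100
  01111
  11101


Row parities: 000
Column parities: 11110

Row P: 000, Col P: 11110, Corner: 0


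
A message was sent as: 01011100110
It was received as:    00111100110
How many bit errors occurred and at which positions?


XOR: 01100000000

2 error(s) at position(s): 1, 2


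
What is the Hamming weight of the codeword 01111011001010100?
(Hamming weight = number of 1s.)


Counting 1s in 01111011001010100

9


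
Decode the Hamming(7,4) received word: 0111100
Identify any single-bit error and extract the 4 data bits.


Syndrome = 0: no error detected

Data: 1100 (no errors)


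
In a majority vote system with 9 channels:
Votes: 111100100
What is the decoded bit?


Ones: 5 out of 9
Threshold: 5

1 (5/9 voted 1)


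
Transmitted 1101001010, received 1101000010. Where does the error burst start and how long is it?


XOR: 0000001000

Burst at position 6, length 1


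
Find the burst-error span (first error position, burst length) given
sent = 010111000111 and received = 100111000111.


XOR: 110000000000

Burst at position 0, length 2


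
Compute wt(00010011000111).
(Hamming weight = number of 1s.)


Counting 1s in 00010011000111

6


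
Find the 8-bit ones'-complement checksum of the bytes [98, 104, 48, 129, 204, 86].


Sum = 669 mod 256 = 157
Complement = 98

98


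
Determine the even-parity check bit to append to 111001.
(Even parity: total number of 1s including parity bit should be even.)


Number of 1s in data: 4
Parity bit: 0

0


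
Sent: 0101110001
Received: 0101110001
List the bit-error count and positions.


XOR: 0000000000

0 errors (received matches sent)


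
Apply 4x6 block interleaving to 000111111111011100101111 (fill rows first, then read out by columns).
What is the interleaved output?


Matrix:
  000111
  111111
  011100
  101111
Read columns: 010101100111111111011101

010101100111111111011101


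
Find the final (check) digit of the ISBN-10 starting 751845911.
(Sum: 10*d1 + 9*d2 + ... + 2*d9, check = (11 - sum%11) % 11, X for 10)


Weighted sum: 269
269 mod 11 = 5

Check digit: 6


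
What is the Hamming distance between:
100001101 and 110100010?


XOR: 010101111
Count of 1s: 6

6


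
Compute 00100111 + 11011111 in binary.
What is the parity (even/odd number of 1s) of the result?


00100111 = 39
11011111 = 223
Sum = 262 = 100000110
1s count = 3

odd parity (3 ones in 100000110)


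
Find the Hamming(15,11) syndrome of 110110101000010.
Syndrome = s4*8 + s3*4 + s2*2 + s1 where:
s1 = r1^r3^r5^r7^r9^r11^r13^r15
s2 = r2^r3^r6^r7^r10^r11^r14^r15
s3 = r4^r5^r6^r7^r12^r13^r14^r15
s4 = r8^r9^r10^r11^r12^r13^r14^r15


s1=0, s2=1, s3=0, s4=0

Syndrome = 2 (error at position 2)


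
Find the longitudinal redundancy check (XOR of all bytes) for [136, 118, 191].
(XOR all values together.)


XOR chain: 136 ^ 118 ^ 191 = 65

65


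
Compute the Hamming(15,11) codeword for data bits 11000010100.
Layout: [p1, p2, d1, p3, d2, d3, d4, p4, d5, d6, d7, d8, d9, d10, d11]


Parity bits: p1=0, p2=0, p3=0, p4=0

001010000010100


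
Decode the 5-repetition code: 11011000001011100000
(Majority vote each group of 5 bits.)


Groups: 11011, 00000, 10111, 00000
Majority votes: 1010

1010


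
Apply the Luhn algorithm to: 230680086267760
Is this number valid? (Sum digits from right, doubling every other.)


Luhn sum = 57
57 mod 10 = 7

Invalid (Luhn sum mod 10 = 7)


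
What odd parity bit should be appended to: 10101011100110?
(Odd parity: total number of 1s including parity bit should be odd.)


Number of 1s in data: 8
Parity bit: 1

1


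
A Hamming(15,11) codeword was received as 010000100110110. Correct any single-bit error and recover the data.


Syndrome = 7: error at position 7

Data: 00000110110 (corrected bit 7)


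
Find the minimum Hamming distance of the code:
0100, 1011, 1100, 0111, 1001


Comparing all pairs, minimum distance: 1
Can detect 0 errors, correct 0 errors

1


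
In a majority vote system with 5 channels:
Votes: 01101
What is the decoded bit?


Ones: 3 out of 5
Threshold: 3

1 (3/5 voted 1)


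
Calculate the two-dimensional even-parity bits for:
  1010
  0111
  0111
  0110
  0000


Row parities: 01100
Column parities: 1100

Row P: 01100, Col P: 1100, Corner: 0


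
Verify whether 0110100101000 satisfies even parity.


Number of 1s: 5

No, parity error (5 ones)


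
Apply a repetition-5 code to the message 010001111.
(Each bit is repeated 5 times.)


Each bit -> 5 copies

000001111100000000000000011111111111111111111


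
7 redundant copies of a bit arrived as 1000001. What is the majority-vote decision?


Ones: 2 out of 7
Threshold: 4

0 (2/7 voted 1)


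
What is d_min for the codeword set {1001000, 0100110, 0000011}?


Comparing all pairs, minimum distance: 3
Can detect 2 errors, correct 1 errors

3


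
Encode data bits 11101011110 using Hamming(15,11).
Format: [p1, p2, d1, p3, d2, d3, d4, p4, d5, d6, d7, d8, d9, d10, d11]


Parity bits: p1=1, p2=0, p3=1, p4=1

101111011011110


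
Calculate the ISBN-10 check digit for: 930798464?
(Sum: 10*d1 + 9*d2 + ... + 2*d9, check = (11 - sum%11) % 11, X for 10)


Weighted sum: 302
302 mod 11 = 5

Check digit: 6


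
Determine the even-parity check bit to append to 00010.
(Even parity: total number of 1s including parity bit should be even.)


Number of 1s in data: 1
Parity bit: 1

1


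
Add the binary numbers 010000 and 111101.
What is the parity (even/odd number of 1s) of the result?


010000 = 16
111101 = 61
Sum = 77 = 1001101
1s count = 4

even parity (4 ones in 1001101)


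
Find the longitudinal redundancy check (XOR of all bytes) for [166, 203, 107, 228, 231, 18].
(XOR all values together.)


XOR chain: 166 ^ 203 ^ 107 ^ 228 ^ 231 ^ 18 = 23

23


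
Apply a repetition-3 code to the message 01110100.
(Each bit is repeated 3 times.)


Each bit -> 3 copies

000111111111000111000000


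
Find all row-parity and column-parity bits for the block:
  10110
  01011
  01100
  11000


Row parities: 1100
Column parities: 01001

Row P: 1100, Col P: 01001, Corner: 0


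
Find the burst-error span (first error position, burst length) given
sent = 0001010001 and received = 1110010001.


XOR: 1111000000

Burst at position 0, length 4


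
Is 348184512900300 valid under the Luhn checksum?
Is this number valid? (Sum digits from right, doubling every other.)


Luhn sum = 58
58 mod 10 = 8

Invalid (Luhn sum mod 10 = 8)


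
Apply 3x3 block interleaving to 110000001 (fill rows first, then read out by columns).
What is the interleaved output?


Matrix:
  110
  000
  001
Read columns: 100100001

100100001


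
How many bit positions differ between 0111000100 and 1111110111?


XOR: 1000110011
Count of 1s: 5

5


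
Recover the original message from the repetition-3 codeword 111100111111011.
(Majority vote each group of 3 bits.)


Groups: 111, 100, 111, 111, 011
Majority votes: 10111

10111


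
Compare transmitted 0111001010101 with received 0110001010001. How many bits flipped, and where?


XOR: 0001000000100

2 error(s) at position(s): 3, 10


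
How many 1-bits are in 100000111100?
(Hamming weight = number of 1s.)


Counting 1s in 100000111100

5


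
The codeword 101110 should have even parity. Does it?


Number of 1s: 4

Yes, parity is correct (4 ones)


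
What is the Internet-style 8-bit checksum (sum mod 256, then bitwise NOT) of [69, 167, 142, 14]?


Sum = 392 mod 256 = 136
Complement = 119

119


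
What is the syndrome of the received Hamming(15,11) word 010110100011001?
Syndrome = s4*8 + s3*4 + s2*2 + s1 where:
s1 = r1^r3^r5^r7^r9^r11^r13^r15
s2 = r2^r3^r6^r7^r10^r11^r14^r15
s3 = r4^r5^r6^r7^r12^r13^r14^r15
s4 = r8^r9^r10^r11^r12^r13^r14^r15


s1=0, s2=0, s3=1, s4=1

Syndrome = 12 (error at position 12)


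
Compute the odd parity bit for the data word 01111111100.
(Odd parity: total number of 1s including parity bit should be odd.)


Number of 1s in data: 8
Parity bit: 1

1


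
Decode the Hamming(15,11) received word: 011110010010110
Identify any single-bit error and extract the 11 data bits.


Syndrome = 0: no error detected

Data: 11000010110 (no errors)


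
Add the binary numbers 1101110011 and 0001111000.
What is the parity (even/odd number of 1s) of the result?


1101110011 = 883
0001111000 = 120
Sum = 1003 = 1111101011
1s count = 8

even parity (8 ones in 1111101011)


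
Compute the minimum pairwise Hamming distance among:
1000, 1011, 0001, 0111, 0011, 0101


Comparing all pairs, minimum distance: 1
Can detect 0 errors, correct 0 errors

1


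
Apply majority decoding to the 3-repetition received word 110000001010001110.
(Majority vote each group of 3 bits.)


Groups: 110, 000, 001, 010, 001, 110
Majority votes: 100001

100001


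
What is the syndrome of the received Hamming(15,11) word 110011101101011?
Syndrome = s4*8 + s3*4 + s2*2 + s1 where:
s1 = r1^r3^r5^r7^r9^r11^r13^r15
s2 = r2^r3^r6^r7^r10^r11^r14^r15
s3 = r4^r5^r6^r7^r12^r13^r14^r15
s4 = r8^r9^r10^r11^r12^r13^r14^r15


s1=1, s2=0, s3=0, s4=1

Syndrome = 9 (error at position 9)


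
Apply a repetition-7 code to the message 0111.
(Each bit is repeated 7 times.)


Each bit -> 7 copies

0000000111111111111111111111


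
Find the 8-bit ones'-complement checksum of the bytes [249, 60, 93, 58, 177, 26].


Sum = 663 mod 256 = 151
Complement = 104

104


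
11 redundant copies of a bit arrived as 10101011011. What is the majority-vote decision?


Ones: 7 out of 11
Threshold: 6

1 (7/11 voted 1)


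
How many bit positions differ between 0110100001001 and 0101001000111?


XOR: 0011101001110
Count of 1s: 7

7


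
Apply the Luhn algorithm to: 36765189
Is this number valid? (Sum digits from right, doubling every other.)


Luhn sum = 41
41 mod 10 = 1

Invalid (Luhn sum mod 10 = 1)


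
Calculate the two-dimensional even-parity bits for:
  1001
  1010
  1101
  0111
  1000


Row parities: 00111
Column parities: 0001

Row P: 00111, Col P: 0001, Corner: 1


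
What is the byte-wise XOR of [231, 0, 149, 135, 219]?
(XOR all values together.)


XOR chain: 231 ^ 0 ^ 149 ^ 135 ^ 219 = 46

46


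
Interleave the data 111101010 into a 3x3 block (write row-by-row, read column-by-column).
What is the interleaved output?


Matrix:
  111
  101
  010
Read columns: 110101110

110101110


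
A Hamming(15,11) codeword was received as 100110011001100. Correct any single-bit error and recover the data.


Syndrome = 0: no error detected

Data: 01001001100 (no errors)


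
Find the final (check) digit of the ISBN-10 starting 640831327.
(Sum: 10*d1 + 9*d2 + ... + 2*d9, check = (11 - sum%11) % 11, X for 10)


Weighted sum: 207
207 mod 11 = 9

Check digit: 2


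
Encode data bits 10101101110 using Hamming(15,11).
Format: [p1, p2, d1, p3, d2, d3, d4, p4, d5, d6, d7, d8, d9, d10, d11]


Parity bits: p1=1, p2=0, p3=0, p4=1

101001011101110


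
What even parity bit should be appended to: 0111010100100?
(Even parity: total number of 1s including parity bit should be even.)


Number of 1s in data: 6
Parity bit: 0

0


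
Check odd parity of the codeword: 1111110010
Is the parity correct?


Number of 1s: 7

Yes, parity is correct (7 ones)


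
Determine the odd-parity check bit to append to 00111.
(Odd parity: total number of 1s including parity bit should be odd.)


Number of 1s in data: 3
Parity bit: 0

0


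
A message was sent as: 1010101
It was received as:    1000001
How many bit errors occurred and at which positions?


XOR: 0010100

2 error(s) at position(s): 2, 4


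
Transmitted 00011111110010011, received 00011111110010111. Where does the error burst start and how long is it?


XOR: 00000000000000100

Burst at position 14, length 1


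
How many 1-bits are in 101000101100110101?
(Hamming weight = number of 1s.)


Counting 1s in 101000101100110101

9


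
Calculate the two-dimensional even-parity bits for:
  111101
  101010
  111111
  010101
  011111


Row parities: 11011
Column parities: 100010

Row P: 11011, Col P: 100010, Corner: 0


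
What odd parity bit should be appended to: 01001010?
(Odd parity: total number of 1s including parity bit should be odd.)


Number of 1s in data: 3
Parity bit: 0

0


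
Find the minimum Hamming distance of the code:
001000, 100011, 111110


Comparing all pairs, minimum distance: 4
Can detect 3 errors, correct 1 errors

4


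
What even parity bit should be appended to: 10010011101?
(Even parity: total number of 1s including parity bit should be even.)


Number of 1s in data: 6
Parity bit: 0

0


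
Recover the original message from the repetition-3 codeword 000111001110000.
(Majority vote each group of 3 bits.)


Groups: 000, 111, 001, 110, 000
Majority votes: 01010

01010


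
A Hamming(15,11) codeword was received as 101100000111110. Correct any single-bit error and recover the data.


Syndrome = 8: error at position 8

Data: 10000111110 (corrected bit 8)


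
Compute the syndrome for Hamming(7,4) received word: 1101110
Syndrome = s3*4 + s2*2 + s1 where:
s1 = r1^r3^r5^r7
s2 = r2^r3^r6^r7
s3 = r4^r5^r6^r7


s1=0, s2=0, s3=1

Syndrome = 4 (error at position 4)


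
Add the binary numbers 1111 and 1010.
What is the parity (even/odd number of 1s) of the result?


1111 = 15
1010 = 10
Sum = 25 = 11001
1s count = 3

odd parity (3 ones in 11001)


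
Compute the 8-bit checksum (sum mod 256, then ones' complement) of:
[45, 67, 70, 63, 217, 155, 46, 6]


Sum = 669 mod 256 = 157
Complement = 98

98


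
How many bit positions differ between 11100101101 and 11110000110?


XOR: 00010101011
Count of 1s: 5

5


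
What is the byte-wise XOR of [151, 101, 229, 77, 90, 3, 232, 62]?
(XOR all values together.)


XOR chain: 151 ^ 101 ^ 229 ^ 77 ^ 90 ^ 3 ^ 232 ^ 62 = 213

213


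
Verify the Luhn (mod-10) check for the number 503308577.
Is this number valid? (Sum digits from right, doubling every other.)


Luhn sum = 38
38 mod 10 = 8

Invalid (Luhn sum mod 10 = 8)


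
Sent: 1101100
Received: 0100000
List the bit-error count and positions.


XOR: 1001100

3 error(s) at position(s): 0, 3, 4


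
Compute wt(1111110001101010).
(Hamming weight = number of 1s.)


Counting 1s in 1111110001101010

10


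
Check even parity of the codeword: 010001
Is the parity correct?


Number of 1s: 2

Yes, parity is correct (2 ones)


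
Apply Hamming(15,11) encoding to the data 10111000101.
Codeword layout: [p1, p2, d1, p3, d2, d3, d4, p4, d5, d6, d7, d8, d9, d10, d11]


Parity bits: p1=1, p2=0, p3=0, p4=1

101001111000101


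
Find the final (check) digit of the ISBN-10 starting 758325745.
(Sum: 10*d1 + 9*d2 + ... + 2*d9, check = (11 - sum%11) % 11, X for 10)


Weighted sum: 287
287 mod 11 = 1

Check digit: X


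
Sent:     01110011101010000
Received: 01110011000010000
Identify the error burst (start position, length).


XOR: 00000000101000000

Burst at position 8, length 3


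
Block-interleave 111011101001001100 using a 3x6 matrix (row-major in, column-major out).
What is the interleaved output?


Matrix:
  111011
  101001
  001100
Read columns: 110100111001100110

110100111001100110


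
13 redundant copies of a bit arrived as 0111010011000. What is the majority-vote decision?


Ones: 6 out of 13
Threshold: 7

0 (6/13 voted 1)


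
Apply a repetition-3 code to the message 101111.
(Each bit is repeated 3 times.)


Each bit -> 3 copies

111000111111111111


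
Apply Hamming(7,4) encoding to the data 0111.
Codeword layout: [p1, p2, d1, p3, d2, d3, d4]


Parity bits: p1=0, p2=0, p3=1

0001111


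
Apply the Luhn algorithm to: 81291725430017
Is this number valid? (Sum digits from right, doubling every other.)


Luhn sum = 59
59 mod 10 = 9

Invalid (Luhn sum mod 10 = 9)


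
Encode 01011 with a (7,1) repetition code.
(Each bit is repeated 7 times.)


Each bit -> 7 copies

00000001111111000000011111111111111


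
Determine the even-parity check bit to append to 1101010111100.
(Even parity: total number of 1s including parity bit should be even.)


Number of 1s in data: 8
Parity bit: 0

0


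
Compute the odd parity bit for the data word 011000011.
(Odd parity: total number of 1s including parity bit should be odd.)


Number of 1s in data: 4
Parity bit: 1

1


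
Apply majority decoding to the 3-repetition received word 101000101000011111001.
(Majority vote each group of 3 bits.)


Groups: 101, 000, 101, 000, 011, 111, 001
Majority votes: 1010110

1010110


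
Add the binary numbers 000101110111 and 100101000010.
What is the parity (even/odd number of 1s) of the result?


000101110111 = 375
100101000010 = 2370
Sum = 2745 = 101010111001
1s count = 7

odd parity (7 ones in 101010111001)


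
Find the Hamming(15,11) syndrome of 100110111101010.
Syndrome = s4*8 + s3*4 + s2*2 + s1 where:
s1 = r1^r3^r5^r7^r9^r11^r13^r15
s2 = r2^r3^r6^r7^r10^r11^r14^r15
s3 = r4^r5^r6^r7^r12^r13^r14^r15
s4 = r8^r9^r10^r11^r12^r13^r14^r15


s1=0, s2=1, s3=1, s4=1

Syndrome = 14 (error at position 14)


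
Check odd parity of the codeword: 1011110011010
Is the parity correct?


Number of 1s: 8

No, parity error (8 ones)


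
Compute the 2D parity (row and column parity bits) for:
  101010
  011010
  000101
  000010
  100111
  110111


Row parities: 110101
Column parities: 100111

Row P: 110101, Col P: 100111, Corner: 0


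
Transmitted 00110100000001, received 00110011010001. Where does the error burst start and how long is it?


XOR: 00000111010000

Burst at position 5, length 5


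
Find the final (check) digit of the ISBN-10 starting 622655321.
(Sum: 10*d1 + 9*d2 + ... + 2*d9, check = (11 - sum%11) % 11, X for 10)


Weighted sum: 211
211 mod 11 = 2

Check digit: 9


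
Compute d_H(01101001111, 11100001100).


XOR: 10001000011
Count of 1s: 4

4


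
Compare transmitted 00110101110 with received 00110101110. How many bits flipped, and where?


XOR: 00000000000

0 errors (received matches sent)


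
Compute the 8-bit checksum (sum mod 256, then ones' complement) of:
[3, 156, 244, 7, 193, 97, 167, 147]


Sum = 1014 mod 256 = 246
Complement = 9

9


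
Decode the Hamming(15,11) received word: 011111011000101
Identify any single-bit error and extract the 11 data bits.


Syndrome = 5: error at position 5

Data: 10101000101 (corrected bit 5)


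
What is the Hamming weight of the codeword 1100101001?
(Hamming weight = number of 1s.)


Counting 1s in 1100101001

5


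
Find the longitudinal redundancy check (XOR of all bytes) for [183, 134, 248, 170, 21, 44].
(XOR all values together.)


XOR chain: 183 ^ 134 ^ 248 ^ 170 ^ 21 ^ 44 = 90

90


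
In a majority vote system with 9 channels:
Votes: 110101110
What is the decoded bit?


Ones: 6 out of 9
Threshold: 5

1 (6/9 voted 1)


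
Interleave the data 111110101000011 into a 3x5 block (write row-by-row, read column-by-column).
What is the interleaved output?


Matrix:
  11111
  01010
  00011
Read columns: 100110100111101

100110100111101


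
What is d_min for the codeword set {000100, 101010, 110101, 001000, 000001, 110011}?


Comparing all pairs, minimum distance: 2
Can detect 1 errors, correct 0 errors

2


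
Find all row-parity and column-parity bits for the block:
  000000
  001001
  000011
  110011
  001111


Row parities: 00000
Column parities: 110110

Row P: 00000, Col P: 110110, Corner: 0


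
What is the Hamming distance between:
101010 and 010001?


XOR: 111011
Count of 1s: 5

5


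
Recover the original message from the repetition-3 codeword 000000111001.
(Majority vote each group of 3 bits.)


Groups: 000, 000, 111, 001
Majority votes: 0010

0010


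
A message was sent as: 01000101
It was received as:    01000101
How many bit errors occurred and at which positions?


XOR: 00000000

0 errors (received matches sent)


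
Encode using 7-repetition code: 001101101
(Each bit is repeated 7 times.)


Each bit -> 7 copies

000000000000001111111111111100000001111111111111100000001111111


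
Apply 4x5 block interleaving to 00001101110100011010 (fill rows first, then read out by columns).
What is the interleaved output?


Matrix:
  00001
  10111
  01000
  11010
Read columns: 01010011010001011100

01010011010001011100


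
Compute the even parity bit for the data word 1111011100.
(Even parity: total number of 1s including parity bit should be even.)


Number of 1s in data: 7
Parity bit: 1

1


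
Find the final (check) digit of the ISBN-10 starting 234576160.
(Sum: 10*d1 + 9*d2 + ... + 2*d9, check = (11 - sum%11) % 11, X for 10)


Weighted sum: 208
208 mod 11 = 10

Check digit: 1


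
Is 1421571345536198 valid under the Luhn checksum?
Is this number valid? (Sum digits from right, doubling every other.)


Luhn sum = 62
62 mod 10 = 2

Invalid (Luhn sum mod 10 = 2)


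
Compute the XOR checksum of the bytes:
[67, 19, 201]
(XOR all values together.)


XOR chain: 67 ^ 19 ^ 201 = 153

153


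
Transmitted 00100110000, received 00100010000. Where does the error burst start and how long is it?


XOR: 00000100000

Burst at position 5, length 1


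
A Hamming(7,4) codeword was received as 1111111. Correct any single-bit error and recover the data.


Syndrome = 0: no error detected

Data: 1111 (no errors)


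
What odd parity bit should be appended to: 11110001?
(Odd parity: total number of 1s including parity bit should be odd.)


Number of 1s in data: 5
Parity bit: 0

0


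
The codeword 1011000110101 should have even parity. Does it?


Number of 1s: 7

No, parity error (7 ones)


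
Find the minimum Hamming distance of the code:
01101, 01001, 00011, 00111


Comparing all pairs, minimum distance: 1
Can detect 0 errors, correct 0 errors

1


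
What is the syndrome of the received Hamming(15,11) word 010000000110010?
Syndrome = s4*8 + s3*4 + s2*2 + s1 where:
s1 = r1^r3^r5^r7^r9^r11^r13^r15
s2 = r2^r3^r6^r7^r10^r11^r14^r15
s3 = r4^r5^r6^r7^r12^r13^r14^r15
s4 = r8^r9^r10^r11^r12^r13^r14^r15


s1=1, s2=0, s3=1, s4=1

Syndrome = 13 (error at position 13)


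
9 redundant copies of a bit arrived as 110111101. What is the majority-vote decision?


Ones: 7 out of 9
Threshold: 5

1 (7/9 voted 1)


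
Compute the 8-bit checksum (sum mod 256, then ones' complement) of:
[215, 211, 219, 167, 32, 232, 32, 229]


Sum = 1337 mod 256 = 57
Complement = 198

198


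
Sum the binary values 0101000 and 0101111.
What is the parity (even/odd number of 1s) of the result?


0101000 = 40
0101111 = 47
Sum = 87 = 1010111
1s count = 5

odd parity (5 ones in 1010111)


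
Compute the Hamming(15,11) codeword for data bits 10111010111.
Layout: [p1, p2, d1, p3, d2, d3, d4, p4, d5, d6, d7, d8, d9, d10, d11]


Parity bits: p1=0, p2=0, p3=1, p4=1

001101111010111


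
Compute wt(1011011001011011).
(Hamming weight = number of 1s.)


Counting 1s in 1011011001011011

10


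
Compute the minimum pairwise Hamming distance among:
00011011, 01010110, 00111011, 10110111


Comparing all pairs, minimum distance: 1
Can detect 0 errors, correct 0 errors

1


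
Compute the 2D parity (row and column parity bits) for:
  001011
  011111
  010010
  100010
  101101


Row parities: 11000
Column parities: 001001

Row P: 11000, Col P: 001001, Corner: 0


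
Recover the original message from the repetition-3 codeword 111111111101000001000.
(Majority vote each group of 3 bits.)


Groups: 111, 111, 111, 101, 000, 001, 000
Majority votes: 1111000

1111000


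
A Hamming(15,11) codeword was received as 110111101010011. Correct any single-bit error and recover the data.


Syndrome = 0: no error detected

Data: 01111010011 (no errors)


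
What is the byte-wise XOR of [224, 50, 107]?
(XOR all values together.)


XOR chain: 224 ^ 50 ^ 107 = 185

185


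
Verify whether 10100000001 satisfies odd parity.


Number of 1s: 3

Yes, parity is correct (3 ones)


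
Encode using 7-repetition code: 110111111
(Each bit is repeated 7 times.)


Each bit -> 7 copies

111111111111110000000111111111111111111111111111111111111111111


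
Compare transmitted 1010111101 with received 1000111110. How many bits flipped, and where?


XOR: 0010000011

3 error(s) at position(s): 2, 8, 9


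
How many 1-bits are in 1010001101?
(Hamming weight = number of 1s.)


Counting 1s in 1010001101

5


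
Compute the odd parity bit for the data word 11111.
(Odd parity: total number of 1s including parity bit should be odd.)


Number of 1s in data: 5
Parity bit: 0

0


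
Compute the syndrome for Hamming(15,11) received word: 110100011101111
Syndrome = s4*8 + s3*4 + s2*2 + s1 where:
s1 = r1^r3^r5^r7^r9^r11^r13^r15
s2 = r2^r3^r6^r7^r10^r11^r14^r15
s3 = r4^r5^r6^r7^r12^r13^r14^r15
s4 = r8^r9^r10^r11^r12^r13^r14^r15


s1=0, s2=0, s3=1, s4=1

Syndrome = 12 (error at position 12)


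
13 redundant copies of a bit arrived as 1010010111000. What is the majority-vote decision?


Ones: 6 out of 13
Threshold: 7

0 (6/13 voted 1)


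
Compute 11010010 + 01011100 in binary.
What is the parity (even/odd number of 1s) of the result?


11010010 = 210
01011100 = 92
Sum = 302 = 100101110
1s count = 5

odd parity (5 ones in 100101110)


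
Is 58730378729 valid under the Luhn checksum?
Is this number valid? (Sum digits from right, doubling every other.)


Luhn sum = 65
65 mod 10 = 5

Invalid (Luhn sum mod 10 = 5)


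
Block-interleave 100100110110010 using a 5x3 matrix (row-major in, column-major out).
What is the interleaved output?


Matrix:
  100
  100
  110
  110
  010
Read columns: 111100011100000

111100011100000


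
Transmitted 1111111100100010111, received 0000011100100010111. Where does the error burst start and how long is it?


XOR: 1111100000000000000

Burst at position 0, length 5


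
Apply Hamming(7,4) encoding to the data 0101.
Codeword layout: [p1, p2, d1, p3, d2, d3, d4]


Parity bits: p1=0, p2=1, p3=0

0100101


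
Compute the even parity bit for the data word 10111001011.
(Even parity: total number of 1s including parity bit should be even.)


Number of 1s in data: 7
Parity bit: 1

1


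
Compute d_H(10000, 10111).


XOR: 00111
Count of 1s: 3

3


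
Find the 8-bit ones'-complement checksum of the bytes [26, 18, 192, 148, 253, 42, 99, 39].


Sum = 817 mod 256 = 49
Complement = 206

206


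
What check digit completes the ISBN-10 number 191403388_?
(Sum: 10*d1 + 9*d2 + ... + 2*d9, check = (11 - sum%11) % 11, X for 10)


Weighted sum: 194
194 mod 11 = 7

Check digit: 4


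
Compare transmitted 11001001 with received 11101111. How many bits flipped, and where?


XOR: 00100110

3 error(s) at position(s): 2, 5, 6


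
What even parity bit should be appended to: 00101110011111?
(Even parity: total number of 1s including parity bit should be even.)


Number of 1s in data: 9
Parity bit: 1

1


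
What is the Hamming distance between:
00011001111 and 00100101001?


XOR: 00111100110
Count of 1s: 6

6


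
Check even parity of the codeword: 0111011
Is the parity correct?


Number of 1s: 5

No, parity error (5 ones)


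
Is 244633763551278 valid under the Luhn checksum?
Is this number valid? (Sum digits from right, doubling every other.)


Luhn sum = 62
62 mod 10 = 2

Invalid (Luhn sum mod 10 = 2)
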